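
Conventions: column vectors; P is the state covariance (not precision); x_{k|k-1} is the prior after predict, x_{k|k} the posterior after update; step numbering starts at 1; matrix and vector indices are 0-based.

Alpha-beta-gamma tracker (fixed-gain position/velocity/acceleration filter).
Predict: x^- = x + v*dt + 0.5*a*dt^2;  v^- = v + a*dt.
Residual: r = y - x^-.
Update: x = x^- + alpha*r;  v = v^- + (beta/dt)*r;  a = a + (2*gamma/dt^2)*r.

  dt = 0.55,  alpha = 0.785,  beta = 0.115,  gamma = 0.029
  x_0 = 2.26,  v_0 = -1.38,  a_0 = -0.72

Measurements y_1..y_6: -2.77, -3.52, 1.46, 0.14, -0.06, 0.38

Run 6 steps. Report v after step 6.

step 1: x_pred=1.3921  r=-4.1621  x^+=-1.8751  v^+=-2.6463  a^+=-1.5180
step 2: x_pred=-3.5602  r=0.0402  x^+=-3.5286  v^+=-3.4728  a^+=-1.5103
step 3: x_pred=-5.6671  r=7.1271  x^+=-0.0723  v^+=-2.8132  a^+=-0.1438
step 4: x_pred=-1.6414  r=1.7814  x^+=-0.2430  v^+=-2.5199  a^+=0.1977
step 5: x_pred=-1.5990  r=1.5390  x^+=-0.3909  v^+=-2.0893  a^+=0.4928
step 6: x_pred=-1.4655  r=1.8455  x^+=-0.0168  v^+=-1.4324  a^+=0.8467

v_post = -1.4324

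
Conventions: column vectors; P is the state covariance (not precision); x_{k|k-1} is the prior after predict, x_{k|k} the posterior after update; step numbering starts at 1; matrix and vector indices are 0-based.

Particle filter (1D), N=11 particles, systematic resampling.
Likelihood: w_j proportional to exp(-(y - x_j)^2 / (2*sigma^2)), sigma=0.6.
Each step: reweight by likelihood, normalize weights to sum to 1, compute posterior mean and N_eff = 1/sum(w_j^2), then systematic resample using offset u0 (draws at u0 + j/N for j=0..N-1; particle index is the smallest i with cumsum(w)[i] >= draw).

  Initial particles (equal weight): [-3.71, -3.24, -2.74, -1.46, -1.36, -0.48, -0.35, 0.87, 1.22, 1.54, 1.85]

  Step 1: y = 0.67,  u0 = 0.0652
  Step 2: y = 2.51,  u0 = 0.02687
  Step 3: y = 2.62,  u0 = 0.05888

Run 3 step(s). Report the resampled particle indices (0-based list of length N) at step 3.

step 1: w=[0.0000, 0.0000, 0.0000, 0.0007, 0.0013, 0.0638, 0.0944, 0.3788, 0.2631, 0.1400, 0.0579]  mean=0.9067  Neff=4.0220  idx=[5, 6, 7, 7, 7, 7, 8, 8, 8, 9, 10]
step 2: w=[0.0000, 0.0000, 0.0197, 0.0197, 0.0197, 0.0197, 0.0820, 0.0820, 0.0820, 0.2238, 0.4514]  mean=1.5484  Neff=3.6287  idx=[3, 6, 7, 8, 9, 9, 10, 10, 10, 10, 10]
step 3: w=[0.0051, 0.0235, 0.0235, 0.0235, 0.0706, 0.0706, 0.1567, 0.1567, 0.1567, 0.1567, 0.1567]  mean=1.7569  Neff=7.4427  idx=[3, 5, 6, 6, 7, 7, 8, 9, 9, 10, 10]

resampled_idx = [3, 5, 6, 6, 7, 7, 8, 9, 9, 10, 10]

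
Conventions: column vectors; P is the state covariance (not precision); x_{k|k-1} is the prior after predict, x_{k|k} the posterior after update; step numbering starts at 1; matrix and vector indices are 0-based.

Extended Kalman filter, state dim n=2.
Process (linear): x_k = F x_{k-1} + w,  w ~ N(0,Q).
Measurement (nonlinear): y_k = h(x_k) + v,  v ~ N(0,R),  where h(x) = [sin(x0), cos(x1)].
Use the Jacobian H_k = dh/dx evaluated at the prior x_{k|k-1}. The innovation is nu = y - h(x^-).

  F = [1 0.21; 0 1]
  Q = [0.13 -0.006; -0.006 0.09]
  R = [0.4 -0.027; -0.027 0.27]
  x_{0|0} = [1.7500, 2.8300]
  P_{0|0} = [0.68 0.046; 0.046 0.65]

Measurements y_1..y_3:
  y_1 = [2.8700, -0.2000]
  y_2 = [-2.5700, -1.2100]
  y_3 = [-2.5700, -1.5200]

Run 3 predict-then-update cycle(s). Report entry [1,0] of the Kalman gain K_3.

step 1: x^-=[2.3443, 2.8300]  P^-=[0.8580 0.1765; 0.1765 0.7400]  H_jac=[-0.6986 0.0000; 0.0000 -0.3066]  S=[0.8188 0.0108; 0.0108 0.3396]  K=[-0.7303 -0.1361; -0.1418 -0.6636]  nu=[2.1545, 0.7518]  x^+=[0.6685, 2.0254]  P^+=[0.4129 0.0556; 0.0556 0.5720]
step 2: x^-=[1.0939, 2.0254]  P^-=[0.5914 0.1697; 0.1697 0.6620]  H_jac=[0.4591 0.0000; 0.0000 -0.8984]  S=[0.5246 -0.0970; -0.0970 0.8043]  K=[0.4935 -0.1300; 0.0121 -0.7380]  nu=[-3.4584, -0.7708]  x^+=[-0.5125, 2.5526]  P^+=[0.4376 0.0539; 0.0539 0.2221]
step 3: x^-=[0.0235, 2.5526]  P^-=[0.6001 0.0946; 0.0946 0.3121]  H_jac=[0.9997 0.0000; 0.0000 -0.5555]  S=[0.9997 -0.0795; -0.0795 0.3663]  K=[0.5990 -0.0134; 0.0579 -0.4608]  nu=[-2.5935, -0.6885]  x^+=[-1.5208, 2.7197]  P^+=[0.2400 0.0356; 0.0356 0.2268]

K[1,0] = 0.0579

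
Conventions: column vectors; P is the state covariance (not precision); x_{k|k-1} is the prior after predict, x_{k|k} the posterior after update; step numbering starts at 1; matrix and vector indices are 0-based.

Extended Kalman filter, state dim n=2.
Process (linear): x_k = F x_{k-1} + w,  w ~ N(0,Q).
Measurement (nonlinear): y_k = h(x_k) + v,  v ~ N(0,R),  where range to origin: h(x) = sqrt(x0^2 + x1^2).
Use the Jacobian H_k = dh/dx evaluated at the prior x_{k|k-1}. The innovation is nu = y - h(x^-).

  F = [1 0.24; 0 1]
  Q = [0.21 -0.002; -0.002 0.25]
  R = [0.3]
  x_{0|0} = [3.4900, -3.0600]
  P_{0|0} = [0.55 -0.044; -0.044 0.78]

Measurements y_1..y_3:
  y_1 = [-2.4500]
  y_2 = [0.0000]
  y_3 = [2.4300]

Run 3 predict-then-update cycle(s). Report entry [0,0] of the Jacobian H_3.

H_jac[0,0] = -0.3641

step 1: x^-=[2.7556, -3.0600]  P^-=[0.7838 0.1412; 0.1412 1.0300]  H_jac=[0.6692 -0.7431]  S=[1.0793]  K=[0.3887; -0.6216]  nu=[-6.5679]  x^+=[0.2024, 1.0226]  P^+=[0.6207 0.4020; 0.4020 0.6130]
step 2: x^-=[0.4478, 1.0226]  P^-=[1.0590 0.5471; 0.5471 0.8630]  H_jac=[0.4011 0.9160]  S=[1.5966]  K=[0.5800; 0.6326]  nu=[-1.1163]  x^+=[-0.1996, 0.3164]  P^+=[0.5219 -0.0386; -0.0386 0.2241]
step 3: x^-=[-0.1237, 0.3164]  P^-=[0.7263 0.0132; 0.0132 0.4741]  H_jac=[-0.3641 0.9314]  S=[0.7986]  K=[-0.3158; 0.5469]  nu=[2.0903]  x^+=[-0.7838, 1.4596]  P^+=[0.6467 0.1511; 0.1511 0.2352]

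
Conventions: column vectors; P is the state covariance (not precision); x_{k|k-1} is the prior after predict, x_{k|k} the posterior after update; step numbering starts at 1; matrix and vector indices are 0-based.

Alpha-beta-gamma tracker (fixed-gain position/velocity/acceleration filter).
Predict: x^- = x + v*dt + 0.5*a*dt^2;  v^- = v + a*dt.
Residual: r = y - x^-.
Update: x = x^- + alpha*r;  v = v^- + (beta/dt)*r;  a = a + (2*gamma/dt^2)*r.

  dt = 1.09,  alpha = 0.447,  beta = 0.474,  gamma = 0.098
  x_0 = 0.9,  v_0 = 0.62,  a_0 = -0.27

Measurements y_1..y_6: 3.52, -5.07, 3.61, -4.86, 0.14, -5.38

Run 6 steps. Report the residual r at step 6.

step 1: x_pred=1.4154  r=2.1046  x^+=2.3562  v^+=1.2409  a^+=0.0772
step 2: x_pred=3.7546  r=-8.8246  x^+=-0.1900  v^+=-2.5124  a^+=-1.3786
step 3: x_pred=-3.7475  r=7.3575  x^+=-0.4587  v^+=-0.8156  a^+=-0.1648
step 4: x_pred=-1.4456  r=-3.4144  x^+=-2.9719  v^+=-2.4801  a^+=-0.7281
step 5: x_pred=-6.1076  r=6.2476  x^+=-3.3149  v^+=-0.5568  a^+=0.3026
step 6: x_pred=-3.7421  r=-1.6379  x^+=-4.4743  v^+=-0.9393  a^+=0.0324

resid = -1.6379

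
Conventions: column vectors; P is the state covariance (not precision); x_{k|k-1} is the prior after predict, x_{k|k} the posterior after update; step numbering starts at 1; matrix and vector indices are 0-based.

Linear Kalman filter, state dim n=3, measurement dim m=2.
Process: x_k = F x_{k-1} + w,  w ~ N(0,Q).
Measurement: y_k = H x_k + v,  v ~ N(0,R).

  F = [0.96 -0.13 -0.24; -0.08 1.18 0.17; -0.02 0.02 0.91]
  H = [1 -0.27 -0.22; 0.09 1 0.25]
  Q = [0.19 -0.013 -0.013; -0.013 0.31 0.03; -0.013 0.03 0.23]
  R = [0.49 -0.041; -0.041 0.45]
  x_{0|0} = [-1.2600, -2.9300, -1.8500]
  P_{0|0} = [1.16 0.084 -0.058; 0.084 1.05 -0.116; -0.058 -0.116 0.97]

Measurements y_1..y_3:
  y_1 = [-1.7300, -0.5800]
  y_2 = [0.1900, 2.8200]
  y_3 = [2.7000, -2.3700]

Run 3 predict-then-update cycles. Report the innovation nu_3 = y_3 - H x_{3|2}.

innov = [3.3723, -3.7675]

step 1: x^-=[-0.3847, -3.6711, -1.7169]  P^-=[1.3312 -0.1819 -0.2847; -0.1819 1.7467 0.0840; -0.2847 0.0840 1.0320]  S=[2.2319 -0.7167; -0.7167 2.2684]  K=[0.6985 0.1620; -0.0592 0.7533; -0.2166 0.0710]  nu=[-2.7142, 3.5549]  x^+=[-1.7048, -0.8324, -0.8764]  P^+=[0.3449 0.0039 0.0374; 0.0039 0.3876 -0.1859; 0.0374 -0.1859 0.8937]
step 2: x^-=[-1.3181, -0.9949, -0.7801]  P^-=[0.5361 -0.0674 -0.1600; -0.0674 0.8013 -0.0253; -0.1600 -0.0253 0.9622]  S=[1.2349 -0.3574; -0.3574 1.2838]  K=[0.5047 0.0944; -0.0516 0.6002; -0.2721 0.0807]  nu=[1.0679, 4.1285]  x^+=[-0.3894, 1.4278, -0.7374]  P^+=[0.2442 -0.0015 0.0052; -0.0015 0.3135 -0.1647; 0.0052 -0.1647 0.8467]
step 3: x^-=[-0.3825, 1.5906, -0.6347]  P^-=[0.4568 -0.0649 -0.1787; -0.0649 0.7066 -0.0090; -0.1787 -0.0090 0.9252]  S=[1.1557 -0.3434; -0.3434 1.1939]  K=[0.4674 0.0771; -0.0499 0.5707; -0.3032 0.0856]  nu=[3.3723, -3.7675]  x^+=[0.9030, -0.7279, -1.9795]  P^+=[0.2220 -0.0002 -0.0171; -0.0002 0.2953 -0.1456; -0.0171 -0.1456 0.7924]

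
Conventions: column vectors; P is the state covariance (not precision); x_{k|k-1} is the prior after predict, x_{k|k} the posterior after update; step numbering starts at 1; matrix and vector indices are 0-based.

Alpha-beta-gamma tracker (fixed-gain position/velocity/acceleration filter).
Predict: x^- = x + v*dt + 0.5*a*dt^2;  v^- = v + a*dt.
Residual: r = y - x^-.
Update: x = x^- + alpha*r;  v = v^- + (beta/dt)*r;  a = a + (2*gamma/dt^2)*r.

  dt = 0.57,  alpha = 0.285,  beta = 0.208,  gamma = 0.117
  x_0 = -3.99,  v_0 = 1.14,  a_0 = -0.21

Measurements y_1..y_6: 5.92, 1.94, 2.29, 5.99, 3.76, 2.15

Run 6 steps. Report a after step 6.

a_post = -16.4813

step 1: x_pred=-3.3743  r=9.2943  x^+=-0.7254  v^+=4.4119  a^+=6.4840
step 2: x_pred=2.8427  r=-0.9027  x^+=2.5854  v^+=7.7784  a^+=5.8338
step 3: x_pred=7.9668  r=-5.6768  x^+=6.3489  v^+=9.0321  a^+=1.7453
step 4: x_pred=11.7807  r=-5.7907  x^+=10.1304  v^+=7.9138  a^+=-2.4253
step 5: x_pred=14.2473  r=-10.4873  x^+=11.2584  v^+=2.7045  a^+=-9.9785
step 6: x_pred=11.1789  r=-9.0289  x^+=8.6057  v^+=-6.2780  a^+=-16.4813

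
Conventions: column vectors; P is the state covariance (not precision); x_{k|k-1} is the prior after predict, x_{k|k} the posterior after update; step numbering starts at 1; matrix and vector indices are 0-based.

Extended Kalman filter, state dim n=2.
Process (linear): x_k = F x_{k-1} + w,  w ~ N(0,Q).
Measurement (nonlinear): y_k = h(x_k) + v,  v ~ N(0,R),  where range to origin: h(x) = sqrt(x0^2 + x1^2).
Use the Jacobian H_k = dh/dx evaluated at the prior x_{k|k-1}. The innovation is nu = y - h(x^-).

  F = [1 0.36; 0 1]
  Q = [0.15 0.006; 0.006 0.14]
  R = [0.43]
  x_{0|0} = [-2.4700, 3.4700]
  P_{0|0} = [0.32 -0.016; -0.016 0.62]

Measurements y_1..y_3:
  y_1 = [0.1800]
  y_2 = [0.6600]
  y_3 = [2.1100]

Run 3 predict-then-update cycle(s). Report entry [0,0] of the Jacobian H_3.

H_jac[0,0] = -0.2290

step 1: x^-=[-1.2208, 3.4700]  P^-=[0.5388 0.2132; 0.2132 0.7600]  H_jac=[-0.3319 0.9433]  S=[1.0321]  K=[0.0216; 0.6260]  nu=[-3.4985]  x^+=[-1.2964, 1.2798]  P^+=[0.5384 0.1992; 0.1992 0.3555]
step 2: x^-=[-0.8356, 1.2798]  P^-=[0.8779 0.3332; 0.3332 0.4955]  H_jac=[-0.5467 0.8373]  S=[0.7347]  K=[-0.2735; 0.3167]  nu=[-0.8684]  x^+=[-0.5981, 1.0047]  P^+=[0.8229 0.3969; 0.3969 0.4218]
step 3: x^-=[-0.2364, 1.0047]  P^-=[1.3133 0.5547; 0.5547 0.5618]  H_jac=[-0.2290 0.9734]  S=[0.7839]  K=[0.3051; 0.5356]  nu=[1.0778]  x^+=[0.0925, 1.5820]  P^+=[1.2403 0.4266; 0.4266 0.3369]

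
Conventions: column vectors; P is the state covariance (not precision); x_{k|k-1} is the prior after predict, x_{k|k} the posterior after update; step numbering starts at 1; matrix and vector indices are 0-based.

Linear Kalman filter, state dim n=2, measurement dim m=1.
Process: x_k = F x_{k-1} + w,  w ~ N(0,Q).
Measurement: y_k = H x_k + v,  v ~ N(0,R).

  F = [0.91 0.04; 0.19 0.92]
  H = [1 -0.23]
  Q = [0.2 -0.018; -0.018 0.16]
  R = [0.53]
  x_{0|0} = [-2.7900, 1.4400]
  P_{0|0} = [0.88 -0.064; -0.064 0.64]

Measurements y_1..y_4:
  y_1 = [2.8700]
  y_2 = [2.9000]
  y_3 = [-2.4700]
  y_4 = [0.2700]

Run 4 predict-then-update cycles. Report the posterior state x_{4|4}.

x_post = [0.2424, 0.9108]

step 1: x^-=[-2.4813, 0.7947]  P^-=[0.9251 0.1036; 0.1036 0.7111]  S=[1.4450]  K=[0.6237; -0.0415]  nu=[5.5341]  x^+=[0.9703, 0.5652]  P^+=[0.3630 0.1410; 0.1410 0.7086]
step 2: x^-=[0.9055, 0.7044]  P^-=[0.5120 0.1900; 0.1900 0.8222]  S=[0.9981]  K=[0.4692; 0.0009]  nu=[2.1565]  x^+=[1.9173, 0.7062]  P^+=[0.2923 0.1896; 0.1896 0.8222]
step 3: x^-=[1.7730, 1.0140]  P^-=[0.4571 0.2229; 0.2229 0.9327]  S=[0.9339]  K=[0.4346; 0.0090]  nu=[-4.0098]  x^+=[0.0304, 0.9779]  P^+=[0.2808 0.2193; 0.2193 0.9326]
step 4: x^-=[0.0668, 0.9055]  P^-=[0.4500 0.2501; 0.2501 1.0362]  S=[0.9197]  K=[0.4267; 0.0128]  nu=[0.4114]  x^+=[0.2424, 0.9108]  P^+=[0.2825 0.2451; 0.2451 1.0360]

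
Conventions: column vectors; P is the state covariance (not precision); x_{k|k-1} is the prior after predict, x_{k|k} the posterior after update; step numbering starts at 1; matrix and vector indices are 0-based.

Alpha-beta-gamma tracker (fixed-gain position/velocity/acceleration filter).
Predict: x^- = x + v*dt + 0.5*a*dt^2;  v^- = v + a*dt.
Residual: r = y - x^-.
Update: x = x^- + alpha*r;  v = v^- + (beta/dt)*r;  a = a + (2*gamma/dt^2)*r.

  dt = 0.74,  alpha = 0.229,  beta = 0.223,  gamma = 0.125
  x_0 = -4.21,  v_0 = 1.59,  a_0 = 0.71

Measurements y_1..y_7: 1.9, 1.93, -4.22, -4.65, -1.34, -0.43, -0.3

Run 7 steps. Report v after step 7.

step 1: x_pred=-2.8390  r=4.7390  x^+=-1.7538  v^+=3.5435  a^+=2.8735
step 2: x_pred=1.6552  r=0.2748  x^+=1.7181  v^+=5.7527  a^+=2.9990
step 3: x_pred=6.7963  r=-11.0163  x^+=4.2735  v^+=4.6522  a^+=-2.0304
step 4: x_pred=7.1603  r=-11.8103  x^+=4.4557  v^+=-0.4093  a^+=-7.4222
step 5: x_pred=2.1207  r=-3.4607  x^+=1.3282  v^+=-6.9446  a^+=-9.0021
step 6: x_pred=-6.2756  r=5.8456  x^+=-4.9370  v^+=-11.8446  a^+=-6.3334
step 7: x_pred=-15.4360  r=15.1360  x^+=-11.9699  v^+=-11.9700  a^+=0.5768

v_post = -11.9700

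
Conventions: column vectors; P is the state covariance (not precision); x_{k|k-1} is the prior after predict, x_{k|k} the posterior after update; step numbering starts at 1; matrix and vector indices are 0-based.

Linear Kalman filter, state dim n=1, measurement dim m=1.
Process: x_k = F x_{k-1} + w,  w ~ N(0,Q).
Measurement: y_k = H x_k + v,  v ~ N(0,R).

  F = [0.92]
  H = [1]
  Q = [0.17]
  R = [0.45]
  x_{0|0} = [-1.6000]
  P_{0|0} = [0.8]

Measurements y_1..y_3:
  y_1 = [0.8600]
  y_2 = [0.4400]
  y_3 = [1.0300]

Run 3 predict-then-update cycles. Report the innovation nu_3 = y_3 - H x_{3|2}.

step 1: x^-=[-1.4720]  P^-=[0.8471]  S=[1.2971]  K=[0.6531]  nu=[2.3320]  x^+=[0.0510]  P^+=[0.2939]
step 2: x^-=[0.0469]  P^-=[0.4187]  S=[0.8687]  K=[0.4820]  nu=[0.3931]  x^+=[0.2364]  P^+=[0.2169]
step 3: x^-=[0.2175]  P^-=[0.3536]  S=[0.8036]  K=[0.4400]  nu=[0.8125]  x^+=[0.5750]  P^+=[0.1980]

innov = [0.8125]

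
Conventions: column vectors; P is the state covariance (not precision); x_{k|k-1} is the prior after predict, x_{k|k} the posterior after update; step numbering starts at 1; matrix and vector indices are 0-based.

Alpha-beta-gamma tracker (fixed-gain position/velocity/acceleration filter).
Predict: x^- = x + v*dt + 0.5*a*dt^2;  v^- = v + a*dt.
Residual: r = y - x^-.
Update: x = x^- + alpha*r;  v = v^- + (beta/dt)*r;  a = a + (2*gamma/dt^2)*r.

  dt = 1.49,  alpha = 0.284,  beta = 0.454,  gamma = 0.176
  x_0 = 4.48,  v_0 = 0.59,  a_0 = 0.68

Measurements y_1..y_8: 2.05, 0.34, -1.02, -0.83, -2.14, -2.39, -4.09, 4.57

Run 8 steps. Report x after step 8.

x_post = 4.3028

step 1: x_pred=6.1139  r=-4.0639  x^+=4.9598  v^+=0.3649  a^+=0.0357
step 2: x_pred=5.5431  r=-5.2031  x^+=4.0654  v^+=-1.1673  a^+=-0.7893
step 3: x_pred=1.4500  r=-2.4700  x^+=0.7485  v^+=-3.0960  a^+=-1.1809
step 4: x_pred=-5.1754  r=4.3454  x^+=-3.9413  v^+=-3.5315  a^+=-0.4920
step 5: x_pred=-9.7493  r=7.6093  x^+=-7.5883  v^+=-1.9460  a^+=0.7145
step 6: x_pred=-9.6946  r=7.3046  x^+=-7.6201  v^+=1.3444  a^+=1.8727
step 7: x_pred=-3.5382  r=-0.5518  x^+=-3.6949  v^+=3.9665  a^+=1.7852
step 8: x_pred=4.1968  r=0.3732  x^+=4.3028  v^+=6.7402  a^+=1.8444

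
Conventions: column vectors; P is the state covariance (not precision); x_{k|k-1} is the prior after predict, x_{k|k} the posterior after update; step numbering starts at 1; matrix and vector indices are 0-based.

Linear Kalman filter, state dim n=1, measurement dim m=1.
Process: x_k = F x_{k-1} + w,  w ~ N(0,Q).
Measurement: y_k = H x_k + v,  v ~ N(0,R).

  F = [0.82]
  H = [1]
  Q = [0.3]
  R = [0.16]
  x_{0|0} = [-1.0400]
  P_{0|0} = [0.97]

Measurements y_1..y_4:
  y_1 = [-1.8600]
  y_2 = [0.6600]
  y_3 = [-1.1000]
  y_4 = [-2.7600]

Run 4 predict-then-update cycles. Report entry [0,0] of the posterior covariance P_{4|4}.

step 1: x^-=[-0.8528]  P^-=[0.9522]  S=[1.1122]  K=[0.8561]  nu=[-1.0072]  x^+=[-1.7151]  P^+=[0.1370]
step 2: x^-=[-1.4064]  P^-=[0.3921]  S=[0.5521]  K=[0.7102]  nu=[2.0664]  x^+=[0.0612]  P^+=[0.1136]
step 3: x^-=[0.0502]  P^-=[0.3764]  S=[0.5364]  K=[0.7017]  nu=[-1.1502]  x^+=[-0.7569]  P^+=[0.1123]
step 4: x^-=[-0.6207]  P^-=[0.3755]  S=[0.5355]  K=[0.7012]  nu=[-2.1393]  x^+=[-2.1208]  P^+=[0.1122]

P_post[0,0] = 0.1122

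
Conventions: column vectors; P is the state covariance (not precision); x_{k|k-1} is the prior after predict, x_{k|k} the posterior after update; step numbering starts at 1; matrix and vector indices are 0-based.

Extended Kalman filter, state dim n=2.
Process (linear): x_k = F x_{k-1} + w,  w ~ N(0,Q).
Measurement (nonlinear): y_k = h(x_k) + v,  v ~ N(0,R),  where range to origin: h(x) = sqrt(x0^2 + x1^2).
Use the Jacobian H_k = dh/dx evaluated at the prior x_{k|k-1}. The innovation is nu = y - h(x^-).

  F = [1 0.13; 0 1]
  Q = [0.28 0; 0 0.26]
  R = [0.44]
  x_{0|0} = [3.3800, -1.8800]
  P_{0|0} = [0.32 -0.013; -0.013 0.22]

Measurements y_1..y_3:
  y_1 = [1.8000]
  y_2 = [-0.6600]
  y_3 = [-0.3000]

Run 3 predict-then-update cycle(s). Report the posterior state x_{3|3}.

x_post = [0.2319, -0.0877]

step 1: x^-=[3.1356, -1.8800]  P^-=[0.6003 0.0156; 0.0156 0.4800]  H_jac=[0.8577 -0.5142]  S=[0.9948]  K=[0.5095; -0.2347]  nu=[-1.8560]  x^+=[2.1899, -1.4444]  P^+=[0.3421 0.1345; 0.1345 0.4252]
step 2: x^-=[2.0021, -1.4444]  P^-=[0.6642 0.1898; 0.1898 0.6852]  H_jac=[0.8110 -0.5851]  S=[0.9313]  K=[0.4592; -0.2652]  nu=[-3.1288]  x^+=[0.5655, -0.6147]  P^+=[0.4679 0.3032; 0.3032 0.6197]
step 3: x^-=[0.4855, -0.6147]  P^-=[0.8372 0.3838; 0.3838 0.8797]  H_jac=[0.6198 -0.7847]  S=[0.9300]  K=[0.2341; -0.4865]  nu=[-1.0834]  x^+=[0.2319, -0.0877]  P^+=[0.7862 0.4897; 0.4897 0.6596]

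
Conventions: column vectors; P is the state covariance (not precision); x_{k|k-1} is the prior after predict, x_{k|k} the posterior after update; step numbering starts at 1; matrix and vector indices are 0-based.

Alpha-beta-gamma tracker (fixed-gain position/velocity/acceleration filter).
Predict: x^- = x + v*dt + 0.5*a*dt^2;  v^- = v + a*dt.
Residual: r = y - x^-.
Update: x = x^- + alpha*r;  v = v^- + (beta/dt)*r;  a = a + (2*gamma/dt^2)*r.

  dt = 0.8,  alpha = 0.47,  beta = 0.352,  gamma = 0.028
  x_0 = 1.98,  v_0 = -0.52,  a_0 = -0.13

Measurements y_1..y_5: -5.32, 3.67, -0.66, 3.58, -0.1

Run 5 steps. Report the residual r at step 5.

step 1: x_pred=1.5224  r=-6.8424  x^+=-1.6935  v^+=-3.6347  a^+=-0.7287
step 2: x_pred=-4.8344  r=8.5044  x^+=-0.8374  v^+=-0.4757  a^+=0.0154
step 3: x_pred=-1.2130  r=0.5530  x^+=-0.9531  v^+=-0.2200  a^+=0.0638
step 4: x_pred=-1.1087  r=4.6887  x^+=1.0950  v^+=1.8940  a^+=0.4741
step 5: x_pred=2.7619  r=-2.8619  x^+=1.4168  v^+=1.0140  a^+=0.2237

resid = -2.8619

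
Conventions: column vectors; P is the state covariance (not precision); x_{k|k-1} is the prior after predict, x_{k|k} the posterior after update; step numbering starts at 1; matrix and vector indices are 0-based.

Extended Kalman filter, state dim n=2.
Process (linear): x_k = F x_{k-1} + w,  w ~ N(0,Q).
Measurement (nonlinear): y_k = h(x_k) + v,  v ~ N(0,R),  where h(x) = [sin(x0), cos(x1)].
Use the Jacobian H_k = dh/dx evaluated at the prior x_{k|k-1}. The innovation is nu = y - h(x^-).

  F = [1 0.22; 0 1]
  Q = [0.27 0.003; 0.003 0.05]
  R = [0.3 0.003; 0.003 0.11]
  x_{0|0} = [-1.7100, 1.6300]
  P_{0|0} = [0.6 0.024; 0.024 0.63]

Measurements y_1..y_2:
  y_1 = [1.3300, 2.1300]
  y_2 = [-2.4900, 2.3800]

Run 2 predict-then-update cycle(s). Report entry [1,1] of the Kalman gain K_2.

K[1,1] = 0.2494

step 1: x^-=[-1.3514, 1.6300]  P^-=[0.9111 0.1656; 0.1656 0.6800]  H_jac=[0.2176 0.0000; 0.0000 -0.9982]  S=[0.3432 -0.0330; -0.0330 0.7876]  K=[0.5599 -0.1864; 0.0223 -0.8609]  nu=[2.3060, 2.1892]  x^+=[-0.4684, -0.2033]  P^+=[0.7692 0.0189; 0.0189 0.0948]
step 2: x^-=[-0.5131, -0.2033]  P^-=[1.0521 0.0427; 0.0427 0.1448]  H_jac=[0.8712 0.0000; 0.0000 0.2019]  S=[1.0986 0.0105; 0.0105 0.1159]  K=[0.8344 -0.0013; 0.0315 0.2494]  nu=[-1.9991, 1.4006]  x^+=[-2.1829, 0.0830]  P^+=[0.2873 0.0117; 0.0117 0.1363]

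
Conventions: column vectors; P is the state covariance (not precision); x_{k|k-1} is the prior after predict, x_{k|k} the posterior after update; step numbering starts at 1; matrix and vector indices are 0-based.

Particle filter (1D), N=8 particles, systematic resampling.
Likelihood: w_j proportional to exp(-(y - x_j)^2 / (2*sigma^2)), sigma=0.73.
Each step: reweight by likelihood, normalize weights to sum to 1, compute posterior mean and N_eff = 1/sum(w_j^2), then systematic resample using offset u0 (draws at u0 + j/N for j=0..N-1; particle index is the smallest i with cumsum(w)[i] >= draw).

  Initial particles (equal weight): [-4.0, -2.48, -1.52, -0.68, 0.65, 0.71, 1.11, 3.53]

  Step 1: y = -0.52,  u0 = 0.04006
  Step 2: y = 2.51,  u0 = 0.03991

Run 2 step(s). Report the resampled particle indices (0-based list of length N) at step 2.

resampled_idx = [6, 6, 6, 6, 7, 7, 7, 7]

step 1: w=[0.0000, 0.0136, 0.1960, 0.4891, 0.1387, 0.1212, 0.0414, 0.0000]  mean=-0.4422  Neff=3.1904  idx=[2, 2, 3, 3, 3, 3, 4, 5]
step 2: w=[0.0000, 0.0000, 0.0008, 0.0008, 0.0008, 0.0008, 0.4472, 0.5495]  mean=0.6786  Neff=1.9922  idx=[6, 6, 6, 6, 7, 7, 7, 7]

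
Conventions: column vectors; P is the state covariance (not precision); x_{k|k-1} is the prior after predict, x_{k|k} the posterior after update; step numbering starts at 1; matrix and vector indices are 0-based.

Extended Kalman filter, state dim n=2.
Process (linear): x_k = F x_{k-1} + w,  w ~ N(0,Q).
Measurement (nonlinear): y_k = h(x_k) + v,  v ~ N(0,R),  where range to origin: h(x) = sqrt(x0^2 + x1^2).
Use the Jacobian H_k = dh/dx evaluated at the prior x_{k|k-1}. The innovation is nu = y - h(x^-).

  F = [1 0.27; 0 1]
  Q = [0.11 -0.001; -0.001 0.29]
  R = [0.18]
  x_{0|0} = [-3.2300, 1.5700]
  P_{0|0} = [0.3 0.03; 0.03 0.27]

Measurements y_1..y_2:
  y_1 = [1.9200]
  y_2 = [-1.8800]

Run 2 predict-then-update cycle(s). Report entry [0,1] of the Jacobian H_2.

step 1: x^-=[-2.8061, 1.5700]  P^-=[0.4459 0.1019; 0.1019 0.5600]  H_jac=[-0.8727 0.4883]  S=[0.5662]  K=[-0.5993; 0.3258]  nu=[-1.2954]  x^+=[-2.0297, 1.1479]  P^+=[0.2425 0.2125; 0.2125 0.4999]
step 2: x^-=[-1.7198, 1.1479]  P^-=[0.5037 0.3464; 0.3464 0.7899]  H_jac=[-0.8317 0.5552]  S=[0.4519]  K=[-0.5014; 0.3327]  nu=[-3.9477]  x^+=[0.2595, -0.1655]  P^+=[0.3901 0.4218; 0.4218 0.7399]

H_jac[0,1] = 0.5552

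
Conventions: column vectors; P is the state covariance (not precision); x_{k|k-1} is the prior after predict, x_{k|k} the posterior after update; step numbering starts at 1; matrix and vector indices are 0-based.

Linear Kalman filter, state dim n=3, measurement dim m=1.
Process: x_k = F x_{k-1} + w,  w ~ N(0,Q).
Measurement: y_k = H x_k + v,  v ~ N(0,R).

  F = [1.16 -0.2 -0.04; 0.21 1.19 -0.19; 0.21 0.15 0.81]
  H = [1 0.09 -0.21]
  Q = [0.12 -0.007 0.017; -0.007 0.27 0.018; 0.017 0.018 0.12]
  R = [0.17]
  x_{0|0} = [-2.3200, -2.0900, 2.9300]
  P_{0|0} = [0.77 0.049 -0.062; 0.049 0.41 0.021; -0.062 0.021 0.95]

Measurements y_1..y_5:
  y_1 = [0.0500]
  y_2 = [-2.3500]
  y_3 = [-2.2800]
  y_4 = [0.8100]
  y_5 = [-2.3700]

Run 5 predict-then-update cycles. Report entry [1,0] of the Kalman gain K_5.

K[1,0] = -1.1502

step 1: x^-=[-2.3904, -3.5310, 1.5726]  P^-=[1.1574 0.1698 0.1067; 0.1698 0.9388 0.0043; 0.1067 0.0043 0.7736]  S=[1.3547]  K=[0.8491; 0.1870; -0.0409]  nu=[3.0884]  x^+=[0.2320, -2.9534, 1.4464]  P^+=[0.1807 -0.0454 0.1537; -0.0454 0.8914 0.0147; 0.1537 0.0147 0.7713]
step 2: x^-=[0.8019, -3.7406, 0.7773]  P^-=[0.4071 -0.2653 0.1440; -0.2653 1.5266 0.0873; 0.1440 0.0873 0.7071]  S=[0.5091]  K=[0.6933; -0.2872; 0.0066]  nu=[-2.6520]  x^+=[-1.0368, -2.9788, 0.7598]  P^+=[0.1624 -0.1639 0.1417; -0.1639 1.4846 0.0883; 0.1417 0.0883 0.7071]
step 3: x^-=[-0.6373, -3.9069, -0.0491]  P^-=[0.4633 -0.5680 0.0845; -0.5680 2.2718 0.2363; 0.0845 0.2363 0.6838]  S=[0.5352]  K=[0.7370; -0.7720; -0.0706]  nu=[-1.3014]  x^+=[-1.5964, -2.9021, 0.0428]  P^+=[0.1726 -0.2635 0.1124; -0.2635 1.9529 0.2071; 0.1124 0.2071 0.6811]
step 4: x^-=[-1.2731, -3.7969, -0.7359]  P^-=[0.5466 -0.8049 0.0135; -0.8049 2.8333 0.4036; 0.0135 0.4036 0.6904]  S=[0.6042]  K=[0.7801; -1.0505; -0.1575]  nu=[2.2703]  x^+=[0.4979, -6.1818, -1.0935]  P^+=[0.1789 -0.3098 0.0877; -0.3098 2.1666 0.3036; 0.0877 0.3036 0.6754]
step 5: x^-=[1.8577, -7.0440, -1.7085]  P^-=[0.5890 -0.9116 -0.0365; -0.9116 3.0713 0.5169; -0.0365 0.5169 0.7039]  S=[0.6466]  K=[0.7959; -1.1502; -0.2131]  nu=[-3.9525]  x^+=[-1.2879, -2.4978, -0.8662]  P^+=[0.1794 -0.3197 0.0732; -0.3197 2.2159 0.3584; 0.0732 0.3584 0.6745]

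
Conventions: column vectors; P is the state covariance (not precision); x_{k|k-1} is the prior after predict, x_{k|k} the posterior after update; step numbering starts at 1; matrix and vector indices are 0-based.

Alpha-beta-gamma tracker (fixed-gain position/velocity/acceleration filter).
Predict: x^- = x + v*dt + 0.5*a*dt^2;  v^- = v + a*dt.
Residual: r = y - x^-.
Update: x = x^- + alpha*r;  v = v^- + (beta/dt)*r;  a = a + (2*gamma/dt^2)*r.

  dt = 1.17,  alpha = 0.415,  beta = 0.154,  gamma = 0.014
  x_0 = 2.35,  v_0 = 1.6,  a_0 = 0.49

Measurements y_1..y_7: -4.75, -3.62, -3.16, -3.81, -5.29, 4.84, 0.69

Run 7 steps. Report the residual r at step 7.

resid = -0.0585

step 1: x_pred=4.5574  r=-9.3074  x^+=0.6948  v^+=0.9482  a^+=0.2996
step 2: x_pred=2.0093  r=-5.6293  x^+=-0.3268  v^+=0.5578  a^+=0.1845
step 3: x_pred=0.4521  r=-3.6121  x^+=-1.0469  v^+=0.2982  a^+=0.1106
step 4: x_pred=-0.6223  r=-3.1877  x^+=-1.9452  v^+=0.0081  a^+=0.0454
step 5: x_pred=-1.9047  r=-3.3853  x^+=-3.3096  v^+=-0.3844  a^+=-0.0239
step 6: x_pred=-3.7757  r=8.6157  x^+=-0.2002  v^+=0.7217  a^+=0.1524
step 7: x_pred=0.7485  r=-0.0585  x^+=0.7242  v^+=0.8923  a^+=0.1512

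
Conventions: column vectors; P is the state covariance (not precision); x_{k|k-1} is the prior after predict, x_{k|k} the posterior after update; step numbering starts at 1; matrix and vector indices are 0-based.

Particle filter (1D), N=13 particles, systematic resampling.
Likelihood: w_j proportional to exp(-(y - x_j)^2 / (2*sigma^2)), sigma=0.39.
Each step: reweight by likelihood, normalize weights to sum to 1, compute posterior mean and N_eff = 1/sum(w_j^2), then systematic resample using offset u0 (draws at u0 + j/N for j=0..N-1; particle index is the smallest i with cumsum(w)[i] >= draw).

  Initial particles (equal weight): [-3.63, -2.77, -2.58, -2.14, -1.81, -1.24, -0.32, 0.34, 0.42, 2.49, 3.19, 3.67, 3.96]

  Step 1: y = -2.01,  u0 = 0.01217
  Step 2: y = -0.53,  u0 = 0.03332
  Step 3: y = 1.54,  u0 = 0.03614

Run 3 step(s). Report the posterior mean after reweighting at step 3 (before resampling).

step 1: w=[0.0001, 0.0609, 0.1398, 0.3847, 0.3566, 0.0579, 0.0000, 0.0000, 0.0000, 0.0000, 0.0000, 0.0000, 0.0000]  mean=-2.0701  Neff=3.3139  idx=[1, 2, 2, 3, 3, 3, 3, 3, 4, 4, 4, 4, 4]
step 2: w=[0.0000, 0.0000, 0.0000, 0.0083, 0.0083, 0.0083, 0.0083, 0.0083, 0.1916, 0.1916, 0.1916, 0.1916, 0.1916]  mean=-1.8238  Neff=5.4351  idx=[6, 8, 8, 9, 9, 9, 10, 10, 11, 11, 11, 12, 12]
step 3: w=[0.0000, 0.0833, 0.0833, 0.0833, 0.0833, 0.0833, 0.0833, 0.0833, 0.0833, 0.0833, 0.0833, 0.0833, 0.0833]  mean=-1.8100  Neff=12.0010  idx=[1, 2, 3, 4, 5, 6, 6, 7, 8, 9, 10, 11, 12]

post_mean = -1.8100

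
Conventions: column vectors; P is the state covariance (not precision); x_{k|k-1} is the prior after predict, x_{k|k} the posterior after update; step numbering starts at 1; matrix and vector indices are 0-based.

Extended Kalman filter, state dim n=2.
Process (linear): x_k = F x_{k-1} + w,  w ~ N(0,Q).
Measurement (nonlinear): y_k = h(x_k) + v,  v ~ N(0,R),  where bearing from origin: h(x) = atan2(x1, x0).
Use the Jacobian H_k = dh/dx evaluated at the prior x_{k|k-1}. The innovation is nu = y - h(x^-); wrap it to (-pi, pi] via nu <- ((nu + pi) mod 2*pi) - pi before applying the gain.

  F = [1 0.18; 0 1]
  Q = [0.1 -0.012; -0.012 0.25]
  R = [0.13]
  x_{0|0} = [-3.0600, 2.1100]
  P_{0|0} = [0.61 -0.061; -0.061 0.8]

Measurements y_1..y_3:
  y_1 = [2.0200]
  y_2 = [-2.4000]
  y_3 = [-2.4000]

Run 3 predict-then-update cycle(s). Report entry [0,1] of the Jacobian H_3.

H_jac[0,1] = -0.2801

step 1: x^-=[-2.6802, 2.1100]  P^-=[0.7140 0.0710; 0.0710 1.0500]  H_jac=[-0.1813 -0.2303]  S=[0.2151]  K=[-0.6779; -1.1842]  nu=[-0.4547]  x^+=[-2.3720, 2.6484]  P^+=[0.6151 -0.1017; -0.1017 0.7484]
step 2: x^-=[-1.8953, 2.6484]  P^-=[0.7028 0.0210; 0.0210 0.9984]  H_jac=[-0.2497 -0.1787]  S=[0.2076]  K=[-0.8635; -0.8848]  nu=[1.6912]  x^+=[-3.3556, 1.1521]  P^+=[0.5480 -0.1376; -0.1376 0.8359]
step 3: x^-=[-3.1483, 1.1521]  P^-=[0.6255 0.0009; 0.0009 1.0859]  H_jac=[-0.1025 -0.2801]  S=[0.2218]  K=[-0.2902; -1.3716]  nu=[1.0924]  x^+=[-3.4653, -0.3463]  P^+=[0.6069 -0.0874; -0.0874 0.6685]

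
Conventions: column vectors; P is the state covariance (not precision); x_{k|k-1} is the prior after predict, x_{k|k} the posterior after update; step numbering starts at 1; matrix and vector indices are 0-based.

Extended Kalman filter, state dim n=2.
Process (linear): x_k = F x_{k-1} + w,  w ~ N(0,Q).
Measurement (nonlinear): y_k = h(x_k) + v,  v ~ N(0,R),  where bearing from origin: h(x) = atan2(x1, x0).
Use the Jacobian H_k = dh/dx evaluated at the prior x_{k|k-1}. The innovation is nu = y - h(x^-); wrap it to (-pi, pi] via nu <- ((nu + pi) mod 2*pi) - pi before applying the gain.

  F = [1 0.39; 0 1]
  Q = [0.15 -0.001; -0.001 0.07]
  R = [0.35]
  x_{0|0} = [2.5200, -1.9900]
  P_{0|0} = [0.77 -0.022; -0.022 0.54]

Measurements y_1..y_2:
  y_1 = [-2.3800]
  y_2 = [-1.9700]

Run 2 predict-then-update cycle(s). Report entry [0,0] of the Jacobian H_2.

step 1: x^-=[1.7439, -1.9900]  P^-=[0.9850 0.1876; 0.1876 0.6100]  H_jac=[0.2842 0.2491]  S=[0.4940]  K=[0.6613; 0.4155]  nu=[-1.5288]  x^+=[0.7329, -2.6252]  P^+=[0.7689 0.0519; 0.0519 0.5247]
step 2: x^-=[-0.2910, -2.6252]  P^-=[1.0392 0.2555; 0.2555 0.5947]  H_jac=[0.3763 -0.0417]  S=[0.4902]  K=[0.7760; 0.1455]  nu=[-0.2888]  x^+=[-0.5151, -2.6673]  P^+=[0.7440 0.2001; 0.2001 0.5843]

H_jac[0,0] = 0.3763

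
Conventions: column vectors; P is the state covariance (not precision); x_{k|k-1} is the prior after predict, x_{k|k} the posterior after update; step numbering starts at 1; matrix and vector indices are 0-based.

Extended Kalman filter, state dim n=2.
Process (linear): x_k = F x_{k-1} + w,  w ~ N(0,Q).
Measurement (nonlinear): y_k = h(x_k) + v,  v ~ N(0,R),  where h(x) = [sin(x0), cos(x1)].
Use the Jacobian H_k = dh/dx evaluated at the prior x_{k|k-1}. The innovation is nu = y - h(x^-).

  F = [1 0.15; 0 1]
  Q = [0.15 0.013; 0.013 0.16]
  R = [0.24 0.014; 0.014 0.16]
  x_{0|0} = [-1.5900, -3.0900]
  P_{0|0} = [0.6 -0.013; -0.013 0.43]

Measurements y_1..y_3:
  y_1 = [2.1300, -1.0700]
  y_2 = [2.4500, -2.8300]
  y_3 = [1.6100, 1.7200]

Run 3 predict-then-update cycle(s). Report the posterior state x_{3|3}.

x_post = [-4.4458, -0.2206]

step 1: x^-=[-2.0535, -3.0900]  P^-=[0.7558 0.0645; 0.0645 0.5900]  H_jac=[-0.4642 0.0000; 0.0000 0.0516]  S=[0.4028 0.0125; 0.0125 0.1616]  K=[-0.8736 0.0879; -0.0803 0.1945]  nu=[3.0157, -0.0713]  x^+=[-4.6942, -3.3461]  P^+=[0.4490 0.0357; 0.0357 0.5817]
step 2: x^-=[-5.1962, -3.3461]  P^-=[0.6228 0.1359; 0.1359 0.7417]  H_jac=[0.4651 0.0000; 0.0000 -0.2031]  S=[0.3747 0.0012; 0.0012 0.1906]  K=[0.7735 -0.1496; 0.1712 -0.7915]  nu=[1.5648, -1.8508]  x^+=[-3.7090, -1.6135]  P^+=[0.3946 0.0645; 0.0645 0.6116]
step 3: x^-=[-3.9511, -1.6135]  P^-=[0.5777 0.1692; 0.1692 0.7716]  H_jac=[-0.6899 0.0000; 0.0000 0.9991]  S=[0.5150 -0.1026; -0.1026 0.9302]  K=[-0.7543 0.0985; -0.0629 0.8218]  nu=[0.8861, 1.7627]  x^+=[-4.4458, -0.2206]  P^+=[0.2604 0.0052; 0.0052 0.1307]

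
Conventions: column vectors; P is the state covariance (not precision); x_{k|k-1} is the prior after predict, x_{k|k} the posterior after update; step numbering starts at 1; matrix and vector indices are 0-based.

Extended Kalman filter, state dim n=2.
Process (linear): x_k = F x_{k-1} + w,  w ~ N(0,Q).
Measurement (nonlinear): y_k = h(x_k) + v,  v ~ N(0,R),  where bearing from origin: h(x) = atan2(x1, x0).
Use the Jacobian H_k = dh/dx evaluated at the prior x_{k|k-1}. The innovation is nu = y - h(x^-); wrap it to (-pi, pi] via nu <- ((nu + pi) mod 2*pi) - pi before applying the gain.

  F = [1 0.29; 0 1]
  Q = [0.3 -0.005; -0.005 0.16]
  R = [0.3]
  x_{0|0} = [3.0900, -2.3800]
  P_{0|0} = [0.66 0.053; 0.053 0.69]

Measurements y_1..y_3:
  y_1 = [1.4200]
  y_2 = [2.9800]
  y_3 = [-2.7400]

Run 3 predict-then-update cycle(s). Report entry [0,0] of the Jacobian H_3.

H_jac[0,0] = 0.2796

step 1: x^-=[2.3998, -2.3800]  P^-=[1.0488 0.2481; 0.2481 0.8500]  H_jac=[0.2083 0.2101]  S=[0.4048]  K=[0.6686; 0.5689]  nu=[2.2013]  x^+=[3.8716, -1.1278]  P^+=[0.8678 0.0941; 0.0941 0.7190]
step 2: x^-=[3.5445, -1.1278]  P^-=[1.2829 0.2977; 0.2977 0.8790]  H_jac=[0.0815 0.2562]  S=[0.3786]  K=[0.4776; 0.6588]  nu=[-2.9951]  x^+=[2.1142, -3.1010]  P^+=[1.1965 0.1785; 0.1785 0.7147]
step 3: x^-=[1.2149, -3.1010]  P^-=[1.6602 0.3808; 0.3808 0.8747]  H_jac=[0.2796 0.1095]  S=[0.4636]  K=[1.0912; 0.4363]  nu=[-1.5426]  x^+=[-0.4684, -3.7740]  P^+=[1.1082 0.1601; 0.1601 0.7864]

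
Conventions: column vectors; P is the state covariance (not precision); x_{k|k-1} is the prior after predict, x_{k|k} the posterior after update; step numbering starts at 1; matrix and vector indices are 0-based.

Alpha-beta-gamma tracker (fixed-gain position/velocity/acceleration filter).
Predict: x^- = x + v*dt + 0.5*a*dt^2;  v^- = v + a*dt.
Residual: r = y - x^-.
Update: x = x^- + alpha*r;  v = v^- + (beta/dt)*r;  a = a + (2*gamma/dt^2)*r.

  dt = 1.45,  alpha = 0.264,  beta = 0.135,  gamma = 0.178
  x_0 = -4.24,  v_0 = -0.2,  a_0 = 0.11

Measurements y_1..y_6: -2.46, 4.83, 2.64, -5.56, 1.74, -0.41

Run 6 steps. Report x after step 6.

x_post = 7.7269

step 1: x_pred=-4.4144  r=1.9544  x^+=-3.8984  v^+=0.1415  a^+=0.4409
step 2: x_pred=-3.2298  r=8.0598  x^+=-1.1020  v^+=1.5312  a^+=1.8056
step 3: x_pred=3.0164  r=-0.3764  x^+=2.9170  v^+=4.1143  a^+=1.7419
step 4: x_pred=10.7139  r=-16.2739  x^+=6.4176  v^+=5.1249  a^+=-1.0136
step 5: x_pred=12.7831  r=-11.0431  x^+=9.8677  v^+=2.6269  a^+=-2.8835
step 6: x_pred=10.6455  r=-11.0555  x^+=7.7269  v^+=-2.5834  a^+=-4.7554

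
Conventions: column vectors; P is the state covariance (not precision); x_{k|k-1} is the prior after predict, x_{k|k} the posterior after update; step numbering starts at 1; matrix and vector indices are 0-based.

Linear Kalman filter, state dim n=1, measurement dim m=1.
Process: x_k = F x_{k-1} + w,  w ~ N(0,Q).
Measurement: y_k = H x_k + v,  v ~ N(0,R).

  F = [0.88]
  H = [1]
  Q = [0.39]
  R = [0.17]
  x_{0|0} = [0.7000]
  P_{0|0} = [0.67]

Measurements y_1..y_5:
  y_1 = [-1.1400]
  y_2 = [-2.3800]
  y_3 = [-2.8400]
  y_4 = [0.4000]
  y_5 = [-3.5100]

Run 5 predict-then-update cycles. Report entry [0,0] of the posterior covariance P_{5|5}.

P_post[0,0] = 0.1261

step 1: x^-=[0.6160]  P^-=[0.9088]  S=[1.0788]  K=[0.8424]  nu=[-1.7560]  x^+=[-0.8633]  P^+=[0.1432]
step 2: x^-=[-0.7597]  P^-=[0.5009]  S=[0.6709]  K=[0.7466]  nu=[-1.6203]  x^+=[-1.9694]  P^+=[0.1269]
step 3: x^-=[-1.7331]  P^-=[0.4883]  S=[0.6583]  K=[0.7418]  nu=[-1.1069]  x^+=[-2.5541]  P^+=[0.1261]
step 4: x^-=[-2.2477]  P^-=[0.4877]  S=[0.6577]  K=[0.7415]  nu=[2.6477]  x^+=[-0.2844]  P^+=[0.1261]
step 5: x^-=[-0.2503]  P^-=[0.4876]  S=[0.6576]  K=[0.7415]  nu=[-3.2597]  x^+=[-2.6673]  P^+=[0.1261]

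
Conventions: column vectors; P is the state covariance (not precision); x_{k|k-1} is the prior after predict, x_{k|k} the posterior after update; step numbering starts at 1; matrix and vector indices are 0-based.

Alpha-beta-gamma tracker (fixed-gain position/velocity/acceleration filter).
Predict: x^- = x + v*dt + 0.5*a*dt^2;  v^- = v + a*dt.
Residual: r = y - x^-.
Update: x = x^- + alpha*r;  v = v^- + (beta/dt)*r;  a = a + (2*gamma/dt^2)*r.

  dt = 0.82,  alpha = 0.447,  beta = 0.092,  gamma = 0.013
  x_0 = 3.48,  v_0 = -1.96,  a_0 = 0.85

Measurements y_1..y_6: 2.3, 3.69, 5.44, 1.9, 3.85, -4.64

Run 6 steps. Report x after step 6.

x_post = 1.4509

step 1: x_pred=2.1586  r=0.1414  x^+=2.2218  v^+=-1.2471  a^+=0.8555
step 2: x_pred=1.4867  r=2.2033  x^+=2.4716  v^+=-0.2985  a^+=0.9407
step 3: x_pred=2.5431  r=2.8969  x^+=3.8380  v^+=0.7979  a^+=1.0527
step 4: x_pred=4.8462  r=-2.9462  x^+=3.5293  v^+=1.3305  a^+=0.9388
step 5: x_pred=4.9359  r=-1.0859  x^+=4.4505  v^+=1.9785  a^+=0.8968
step 6: x_pred=6.3744  r=-11.0144  x^+=1.4509  v^+=1.4781  a^+=0.4709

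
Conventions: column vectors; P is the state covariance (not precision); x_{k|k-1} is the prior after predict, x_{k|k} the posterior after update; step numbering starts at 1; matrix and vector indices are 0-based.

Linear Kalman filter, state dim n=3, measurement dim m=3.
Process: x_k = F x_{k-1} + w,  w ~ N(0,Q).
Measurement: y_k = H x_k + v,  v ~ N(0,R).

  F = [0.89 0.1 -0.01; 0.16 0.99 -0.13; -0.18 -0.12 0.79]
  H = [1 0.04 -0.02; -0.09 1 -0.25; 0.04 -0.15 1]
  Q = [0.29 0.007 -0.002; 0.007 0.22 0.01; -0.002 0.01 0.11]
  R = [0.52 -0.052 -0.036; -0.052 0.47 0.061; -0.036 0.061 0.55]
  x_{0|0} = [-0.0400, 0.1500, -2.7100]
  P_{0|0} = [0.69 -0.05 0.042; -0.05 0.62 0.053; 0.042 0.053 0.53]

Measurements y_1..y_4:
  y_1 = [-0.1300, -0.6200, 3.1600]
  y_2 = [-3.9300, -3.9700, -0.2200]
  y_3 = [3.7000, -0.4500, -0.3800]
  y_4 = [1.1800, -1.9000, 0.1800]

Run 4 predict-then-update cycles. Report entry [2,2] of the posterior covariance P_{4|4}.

step 1: x^-=[0.0065, 0.4944, -2.1517]  P^-=[0.8330 0.1163 -0.0841; 0.1163 0.8231 -0.0795; -0.0841 -0.0795 0.4479]  S=[1.3673 0.0473 -0.1213; 0.0473 1.3428 -0.2453; -0.1213 -0.2453 1.0335]  K=[0.6140 0.0271 0.0125; 0.0859 0.6101 -0.0370; -0.0307 -0.0584 0.4242]  nu=[-0.1993, -1.6517, 5.3856]  x^+=[-0.0934, -0.7298, 0.2355]  P^+=[0.3168 0.0036 -0.0257; 0.0036 0.2948 0.0579; -0.0257 0.0579 0.2406]
step 2: x^-=[-0.1584, -0.7680, 0.2904]  P^-=[0.5449 0.0866 -0.0721; 0.0866 0.5085 -0.0173; -0.0721 -0.0173 0.2711]  S=[1.0757 0.0253 -0.1083; 0.0253 0.9896 -0.0911; -0.1083 -0.0911 0.8318]  K=[0.5096 0.0426 -0.0051; 0.0836 0.5043 -0.0422; -0.0398 -0.0494 0.3150]  nu=[-3.7350, -3.1436, -0.6193]  x^+=[-2.1927, -2.6393, 0.3994]  P^+=[0.2620 0.0099 -0.0275; 0.0099 0.2411 0.0403; -0.0275 0.0403 0.1788]
step 3: x^-=[-2.2194, -3.0157, 1.0269]  P^-=[0.5021 0.0796 -0.0657; 0.0796 0.4599 -0.0185; -0.0657 -0.0185 0.2342]  S=[1.0320 0.0186 -0.1016; 0.0186 0.9406 -0.0767; -0.1016 -0.0767 0.7947]  K=[0.4896 0.0439 -0.0056; 0.0818 0.4806 -0.0492; -0.0399 -0.0516 0.2848]  nu=[6.0606, 2.6227, -1.7705]  x^+=[0.8729, -1.1720, 0.1453]  P^+=[0.2515 0.0109 -0.0264; 0.0109 0.2279 0.0331; -0.0264 0.0331 0.1609]
step 4: x^-=[0.6582, -1.0395, 0.0983]  P^-=[0.4939 0.0777 -0.0636; 0.0777 0.4485 -0.0206; -0.0636 -0.0206 0.2236]  S=[1.0235 0.0164 -0.0994; 0.0164 0.9300 -0.0748; -0.0994 -0.0748 0.7846]  K=[0.4856 0.0439 -0.0051; 0.0811 0.4747 -0.0525; -0.0397 -0.0532 0.2756]  nu=[0.5653, -0.7767, -0.1006]  x^+=[0.8992, -1.3570, 0.0895]  P^+=[0.2495 0.0110 -0.0259; 0.0110 0.2243 0.0304; -0.0259 0.0304 0.1553]

P_post[2,2] = 0.1553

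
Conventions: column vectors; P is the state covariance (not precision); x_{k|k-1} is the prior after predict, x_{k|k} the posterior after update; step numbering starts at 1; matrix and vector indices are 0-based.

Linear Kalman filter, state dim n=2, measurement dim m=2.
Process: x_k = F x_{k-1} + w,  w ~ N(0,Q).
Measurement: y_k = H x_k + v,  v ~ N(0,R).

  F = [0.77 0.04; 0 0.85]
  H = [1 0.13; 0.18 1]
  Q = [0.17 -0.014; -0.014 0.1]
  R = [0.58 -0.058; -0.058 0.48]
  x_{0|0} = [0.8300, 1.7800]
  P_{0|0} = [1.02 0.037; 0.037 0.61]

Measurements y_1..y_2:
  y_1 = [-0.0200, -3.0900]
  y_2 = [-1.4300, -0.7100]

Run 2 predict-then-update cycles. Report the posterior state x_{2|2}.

x_post = [-0.5793, -0.7450]

step 1: x^-=[0.7103, 1.5130]  P^-=[0.7780 0.0310; 0.0310 0.5407]  S=[1.3752 0.1840; 0.1840 1.0571]  K=[0.5601 0.0643; 0.0046 0.5160]  nu=[-0.9270, -4.7309]  x^+=[-0.1129, -0.9324]  P^+=[0.3290 -0.0609; -0.0609 0.2584]
step 2: x^-=[-0.1242, -0.7925]  P^-=[0.3617 -0.0450; -0.0450 0.2867]  S=[0.9349 -0.0017; -0.0017 0.7622]  K=[0.3807 0.0272; -0.0077 0.3655]  nu=[-1.2027, 0.1049]  x^+=[-0.5793, -0.7450]  P^+=[0.2257 -0.0497; -0.0497 0.1848]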